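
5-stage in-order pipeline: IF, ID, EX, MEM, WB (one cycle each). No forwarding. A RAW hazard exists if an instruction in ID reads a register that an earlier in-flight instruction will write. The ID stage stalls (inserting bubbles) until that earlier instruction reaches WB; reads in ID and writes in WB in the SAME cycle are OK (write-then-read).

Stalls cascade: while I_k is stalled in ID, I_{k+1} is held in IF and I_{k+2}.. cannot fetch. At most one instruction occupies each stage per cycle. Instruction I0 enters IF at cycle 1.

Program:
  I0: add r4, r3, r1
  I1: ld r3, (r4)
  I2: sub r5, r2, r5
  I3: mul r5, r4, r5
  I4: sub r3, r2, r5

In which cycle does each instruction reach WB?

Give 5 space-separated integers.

I0 add r4 <- r3,r1: IF@1 ID@2 stall=0 (-) EX@3 MEM@4 WB@5
I1 ld r3 <- r4: IF@2 ID@3 stall=2 (RAW on I0.r4 (WB@5)) EX@6 MEM@7 WB@8
I2 sub r5 <- r2,r5: IF@3 ID@6 stall=0 (-) EX@7 MEM@8 WB@9
I3 mul r5 <- r4,r5: IF@6 ID@7 stall=2 (RAW on I2.r5 (WB@9)) EX@10 MEM@11 WB@12
I4 sub r3 <- r2,r5: IF@7 ID@10 stall=2 (RAW on I3.r5 (WB@12)) EX@13 MEM@14 WB@15

Answer: 5 8 9 12 15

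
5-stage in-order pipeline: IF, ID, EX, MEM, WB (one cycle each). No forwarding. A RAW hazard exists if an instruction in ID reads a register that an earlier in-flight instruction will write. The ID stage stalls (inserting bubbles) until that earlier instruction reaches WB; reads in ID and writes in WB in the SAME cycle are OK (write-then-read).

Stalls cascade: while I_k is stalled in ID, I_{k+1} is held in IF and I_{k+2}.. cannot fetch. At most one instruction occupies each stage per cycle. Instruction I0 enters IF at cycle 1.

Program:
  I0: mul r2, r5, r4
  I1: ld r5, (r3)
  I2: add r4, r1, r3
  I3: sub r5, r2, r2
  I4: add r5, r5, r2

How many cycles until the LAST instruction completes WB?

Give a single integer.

Answer: 11

Derivation:
I0 mul r2 <- r5,r4: IF@1 ID@2 stall=0 (-) EX@3 MEM@4 WB@5
I1 ld r5 <- r3: IF@2 ID@3 stall=0 (-) EX@4 MEM@5 WB@6
I2 add r4 <- r1,r3: IF@3 ID@4 stall=0 (-) EX@5 MEM@6 WB@7
I3 sub r5 <- r2,r2: IF@4 ID@5 stall=0 (-) EX@6 MEM@7 WB@8
I4 add r5 <- r5,r2: IF@5 ID@6 stall=2 (RAW on I3.r5 (WB@8)) EX@9 MEM@10 WB@11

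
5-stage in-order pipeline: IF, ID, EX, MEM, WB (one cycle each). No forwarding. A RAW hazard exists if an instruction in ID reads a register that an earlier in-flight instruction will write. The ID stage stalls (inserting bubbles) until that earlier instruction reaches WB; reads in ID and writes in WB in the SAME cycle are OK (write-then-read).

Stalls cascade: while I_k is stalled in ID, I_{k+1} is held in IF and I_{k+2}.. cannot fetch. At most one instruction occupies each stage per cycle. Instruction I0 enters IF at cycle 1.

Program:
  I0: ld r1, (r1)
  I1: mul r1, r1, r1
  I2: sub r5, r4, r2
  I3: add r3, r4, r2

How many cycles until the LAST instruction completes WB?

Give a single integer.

I0 ld r1 <- r1: IF@1 ID@2 stall=0 (-) EX@3 MEM@4 WB@5
I1 mul r1 <- r1,r1: IF@2 ID@3 stall=2 (RAW on I0.r1 (WB@5)) EX@6 MEM@7 WB@8
I2 sub r5 <- r4,r2: IF@3 ID@6 stall=0 (-) EX@7 MEM@8 WB@9
I3 add r3 <- r4,r2: IF@6 ID@7 stall=0 (-) EX@8 MEM@9 WB@10

Answer: 10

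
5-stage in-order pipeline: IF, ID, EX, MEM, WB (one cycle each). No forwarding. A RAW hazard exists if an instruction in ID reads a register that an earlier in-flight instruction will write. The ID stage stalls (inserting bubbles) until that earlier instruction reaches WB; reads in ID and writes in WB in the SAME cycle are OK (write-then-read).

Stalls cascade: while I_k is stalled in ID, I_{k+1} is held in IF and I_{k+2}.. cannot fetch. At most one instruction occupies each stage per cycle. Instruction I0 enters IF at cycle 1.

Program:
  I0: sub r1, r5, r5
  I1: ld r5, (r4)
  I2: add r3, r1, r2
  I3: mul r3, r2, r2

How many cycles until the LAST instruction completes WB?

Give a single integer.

Answer: 9

Derivation:
I0 sub r1 <- r5,r5: IF@1 ID@2 stall=0 (-) EX@3 MEM@4 WB@5
I1 ld r5 <- r4: IF@2 ID@3 stall=0 (-) EX@4 MEM@5 WB@6
I2 add r3 <- r1,r2: IF@3 ID@4 stall=1 (RAW on I0.r1 (WB@5)) EX@6 MEM@7 WB@8
I3 mul r3 <- r2,r2: IF@4 ID@6 stall=0 (-) EX@7 MEM@8 WB@9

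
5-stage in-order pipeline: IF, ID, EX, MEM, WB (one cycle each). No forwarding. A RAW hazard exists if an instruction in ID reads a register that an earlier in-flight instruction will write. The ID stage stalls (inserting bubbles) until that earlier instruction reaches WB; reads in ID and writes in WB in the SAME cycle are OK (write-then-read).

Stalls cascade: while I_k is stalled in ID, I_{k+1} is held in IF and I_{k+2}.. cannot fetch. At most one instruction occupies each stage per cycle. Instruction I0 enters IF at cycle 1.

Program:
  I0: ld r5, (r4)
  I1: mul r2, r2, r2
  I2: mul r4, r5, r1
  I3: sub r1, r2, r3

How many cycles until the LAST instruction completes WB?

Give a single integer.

Answer: 9

Derivation:
I0 ld r5 <- r4: IF@1 ID@2 stall=0 (-) EX@3 MEM@4 WB@5
I1 mul r2 <- r2,r2: IF@2 ID@3 stall=0 (-) EX@4 MEM@5 WB@6
I2 mul r4 <- r5,r1: IF@3 ID@4 stall=1 (RAW on I0.r5 (WB@5)) EX@6 MEM@7 WB@8
I3 sub r1 <- r2,r3: IF@4 ID@6 stall=0 (-) EX@7 MEM@8 WB@9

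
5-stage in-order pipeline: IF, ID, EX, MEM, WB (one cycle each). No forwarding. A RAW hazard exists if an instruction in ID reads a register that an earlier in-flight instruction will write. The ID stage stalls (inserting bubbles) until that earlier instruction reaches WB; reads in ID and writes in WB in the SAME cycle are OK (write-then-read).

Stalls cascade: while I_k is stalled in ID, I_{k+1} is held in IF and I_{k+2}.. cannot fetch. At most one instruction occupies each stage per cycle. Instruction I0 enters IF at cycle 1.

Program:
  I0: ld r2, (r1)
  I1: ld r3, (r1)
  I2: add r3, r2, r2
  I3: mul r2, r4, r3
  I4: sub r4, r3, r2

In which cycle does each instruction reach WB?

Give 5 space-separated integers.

I0 ld r2 <- r1: IF@1 ID@2 stall=0 (-) EX@3 MEM@4 WB@5
I1 ld r3 <- r1: IF@2 ID@3 stall=0 (-) EX@4 MEM@5 WB@6
I2 add r3 <- r2,r2: IF@3 ID@4 stall=1 (RAW on I0.r2 (WB@5)) EX@6 MEM@7 WB@8
I3 mul r2 <- r4,r3: IF@4 ID@6 stall=2 (RAW on I2.r3 (WB@8)) EX@9 MEM@10 WB@11
I4 sub r4 <- r3,r2: IF@6 ID@9 stall=2 (RAW on I3.r2 (WB@11)) EX@12 MEM@13 WB@14

Answer: 5 6 8 11 14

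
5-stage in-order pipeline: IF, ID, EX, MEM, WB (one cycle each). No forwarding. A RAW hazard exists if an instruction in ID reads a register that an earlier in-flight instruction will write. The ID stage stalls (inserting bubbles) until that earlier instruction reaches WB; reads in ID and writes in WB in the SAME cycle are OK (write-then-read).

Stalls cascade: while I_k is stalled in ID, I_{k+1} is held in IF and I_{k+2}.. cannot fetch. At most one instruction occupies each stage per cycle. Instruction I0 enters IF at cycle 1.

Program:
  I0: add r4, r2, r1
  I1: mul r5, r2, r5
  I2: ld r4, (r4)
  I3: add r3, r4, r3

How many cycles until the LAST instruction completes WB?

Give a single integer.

Answer: 11

Derivation:
I0 add r4 <- r2,r1: IF@1 ID@2 stall=0 (-) EX@3 MEM@4 WB@5
I1 mul r5 <- r2,r5: IF@2 ID@3 stall=0 (-) EX@4 MEM@5 WB@6
I2 ld r4 <- r4: IF@3 ID@4 stall=1 (RAW on I0.r4 (WB@5)) EX@6 MEM@7 WB@8
I3 add r3 <- r4,r3: IF@4 ID@6 stall=2 (RAW on I2.r4 (WB@8)) EX@9 MEM@10 WB@11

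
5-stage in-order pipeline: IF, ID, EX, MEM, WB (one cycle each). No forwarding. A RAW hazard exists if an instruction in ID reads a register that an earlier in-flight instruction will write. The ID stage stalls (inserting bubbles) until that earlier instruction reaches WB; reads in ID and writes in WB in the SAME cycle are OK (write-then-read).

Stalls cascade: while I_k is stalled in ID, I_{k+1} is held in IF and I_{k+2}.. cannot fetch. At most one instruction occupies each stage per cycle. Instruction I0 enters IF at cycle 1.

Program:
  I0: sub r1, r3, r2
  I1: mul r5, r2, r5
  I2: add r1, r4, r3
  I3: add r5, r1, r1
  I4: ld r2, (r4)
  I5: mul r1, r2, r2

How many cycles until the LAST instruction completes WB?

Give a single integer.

Answer: 14

Derivation:
I0 sub r1 <- r3,r2: IF@1 ID@2 stall=0 (-) EX@3 MEM@4 WB@5
I1 mul r5 <- r2,r5: IF@2 ID@3 stall=0 (-) EX@4 MEM@5 WB@6
I2 add r1 <- r4,r3: IF@3 ID@4 stall=0 (-) EX@5 MEM@6 WB@7
I3 add r5 <- r1,r1: IF@4 ID@5 stall=2 (RAW on I2.r1 (WB@7)) EX@8 MEM@9 WB@10
I4 ld r2 <- r4: IF@5 ID@8 stall=0 (-) EX@9 MEM@10 WB@11
I5 mul r1 <- r2,r2: IF@8 ID@9 stall=2 (RAW on I4.r2 (WB@11)) EX@12 MEM@13 WB@14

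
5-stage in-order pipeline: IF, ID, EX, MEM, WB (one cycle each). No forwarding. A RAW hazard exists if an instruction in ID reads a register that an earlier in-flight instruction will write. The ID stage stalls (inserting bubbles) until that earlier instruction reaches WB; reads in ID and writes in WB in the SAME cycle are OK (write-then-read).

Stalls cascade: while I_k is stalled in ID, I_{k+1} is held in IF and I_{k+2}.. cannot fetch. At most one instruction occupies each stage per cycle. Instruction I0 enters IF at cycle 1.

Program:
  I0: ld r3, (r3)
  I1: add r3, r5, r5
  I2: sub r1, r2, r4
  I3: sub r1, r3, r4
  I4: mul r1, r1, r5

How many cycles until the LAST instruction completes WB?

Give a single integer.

Answer: 12

Derivation:
I0 ld r3 <- r3: IF@1 ID@2 stall=0 (-) EX@3 MEM@4 WB@5
I1 add r3 <- r5,r5: IF@2 ID@3 stall=0 (-) EX@4 MEM@5 WB@6
I2 sub r1 <- r2,r4: IF@3 ID@4 stall=0 (-) EX@5 MEM@6 WB@7
I3 sub r1 <- r3,r4: IF@4 ID@5 stall=1 (RAW on I1.r3 (WB@6)) EX@7 MEM@8 WB@9
I4 mul r1 <- r1,r5: IF@5 ID@7 stall=2 (RAW on I3.r1 (WB@9)) EX@10 MEM@11 WB@12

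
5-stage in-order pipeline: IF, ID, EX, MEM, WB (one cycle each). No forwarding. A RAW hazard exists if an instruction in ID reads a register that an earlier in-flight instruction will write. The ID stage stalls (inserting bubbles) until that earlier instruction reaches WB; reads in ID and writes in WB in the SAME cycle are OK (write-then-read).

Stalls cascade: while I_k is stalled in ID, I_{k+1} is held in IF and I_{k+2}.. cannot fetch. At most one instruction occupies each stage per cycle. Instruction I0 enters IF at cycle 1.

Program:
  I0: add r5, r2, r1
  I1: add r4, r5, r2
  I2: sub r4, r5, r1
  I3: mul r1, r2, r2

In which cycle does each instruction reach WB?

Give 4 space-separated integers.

I0 add r5 <- r2,r1: IF@1 ID@2 stall=0 (-) EX@3 MEM@4 WB@5
I1 add r4 <- r5,r2: IF@2 ID@3 stall=2 (RAW on I0.r5 (WB@5)) EX@6 MEM@7 WB@8
I2 sub r4 <- r5,r1: IF@3 ID@6 stall=0 (-) EX@7 MEM@8 WB@9
I3 mul r1 <- r2,r2: IF@6 ID@7 stall=0 (-) EX@8 MEM@9 WB@10

Answer: 5 8 9 10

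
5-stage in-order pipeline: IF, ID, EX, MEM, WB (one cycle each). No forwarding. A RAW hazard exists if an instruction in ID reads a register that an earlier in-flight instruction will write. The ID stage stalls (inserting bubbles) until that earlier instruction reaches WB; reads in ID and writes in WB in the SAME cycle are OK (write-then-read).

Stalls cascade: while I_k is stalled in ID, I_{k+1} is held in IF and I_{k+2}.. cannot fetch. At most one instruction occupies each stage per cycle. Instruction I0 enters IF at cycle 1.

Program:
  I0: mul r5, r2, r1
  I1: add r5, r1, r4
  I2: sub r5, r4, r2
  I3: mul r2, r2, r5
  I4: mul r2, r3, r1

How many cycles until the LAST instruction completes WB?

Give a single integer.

I0 mul r5 <- r2,r1: IF@1 ID@2 stall=0 (-) EX@3 MEM@4 WB@5
I1 add r5 <- r1,r4: IF@2 ID@3 stall=0 (-) EX@4 MEM@5 WB@6
I2 sub r5 <- r4,r2: IF@3 ID@4 stall=0 (-) EX@5 MEM@6 WB@7
I3 mul r2 <- r2,r5: IF@4 ID@5 stall=2 (RAW on I2.r5 (WB@7)) EX@8 MEM@9 WB@10
I4 mul r2 <- r3,r1: IF@5 ID@8 stall=0 (-) EX@9 MEM@10 WB@11

Answer: 11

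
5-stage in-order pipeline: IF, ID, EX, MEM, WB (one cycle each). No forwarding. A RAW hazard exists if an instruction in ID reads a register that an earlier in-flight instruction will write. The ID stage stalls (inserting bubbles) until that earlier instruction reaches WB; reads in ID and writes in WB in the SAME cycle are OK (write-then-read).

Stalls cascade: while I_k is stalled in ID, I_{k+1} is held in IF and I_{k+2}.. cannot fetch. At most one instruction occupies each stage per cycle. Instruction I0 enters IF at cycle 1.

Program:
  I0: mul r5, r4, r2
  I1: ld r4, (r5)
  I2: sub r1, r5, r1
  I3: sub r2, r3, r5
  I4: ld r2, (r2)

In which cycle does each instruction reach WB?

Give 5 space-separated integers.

I0 mul r5 <- r4,r2: IF@1 ID@2 stall=0 (-) EX@3 MEM@4 WB@5
I1 ld r4 <- r5: IF@2 ID@3 stall=2 (RAW on I0.r5 (WB@5)) EX@6 MEM@7 WB@8
I2 sub r1 <- r5,r1: IF@3 ID@6 stall=0 (-) EX@7 MEM@8 WB@9
I3 sub r2 <- r3,r5: IF@6 ID@7 stall=0 (-) EX@8 MEM@9 WB@10
I4 ld r2 <- r2: IF@7 ID@8 stall=2 (RAW on I3.r2 (WB@10)) EX@11 MEM@12 WB@13

Answer: 5 8 9 10 13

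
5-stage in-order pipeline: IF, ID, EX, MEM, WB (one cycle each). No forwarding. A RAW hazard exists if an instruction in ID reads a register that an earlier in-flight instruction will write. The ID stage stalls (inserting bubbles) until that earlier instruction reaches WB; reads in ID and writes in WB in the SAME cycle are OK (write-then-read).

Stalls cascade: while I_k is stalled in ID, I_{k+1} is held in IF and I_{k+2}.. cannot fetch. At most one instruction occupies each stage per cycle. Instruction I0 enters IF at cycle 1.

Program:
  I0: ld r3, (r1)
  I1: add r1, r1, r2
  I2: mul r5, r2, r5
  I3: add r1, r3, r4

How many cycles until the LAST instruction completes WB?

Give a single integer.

Answer: 8

Derivation:
I0 ld r3 <- r1: IF@1 ID@2 stall=0 (-) EX@3 MEM@4 WB@5
I1 add r1 <- r1,r2: IF@2 ID@3 stall=0 (-) EX@4 MEM@5 WB@6
I2 mul r5 <- r2,r5: IF@3 ID@4 stall=0 (-) EX@5 MEM@6 WB@7
I3 add r1 <- r3,r4: IF@4 ID@5 stall=0 (-) EX@6 MEM@7 WB@8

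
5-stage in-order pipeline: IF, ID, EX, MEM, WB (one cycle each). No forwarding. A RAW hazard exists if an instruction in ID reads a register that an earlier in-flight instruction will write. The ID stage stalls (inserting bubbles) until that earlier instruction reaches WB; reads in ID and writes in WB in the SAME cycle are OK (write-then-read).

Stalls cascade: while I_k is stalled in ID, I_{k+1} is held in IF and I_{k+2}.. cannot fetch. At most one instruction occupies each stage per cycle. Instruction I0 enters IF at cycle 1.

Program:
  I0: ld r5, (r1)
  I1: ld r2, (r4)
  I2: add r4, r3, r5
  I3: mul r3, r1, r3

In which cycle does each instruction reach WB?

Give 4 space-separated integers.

I0 ld r5 <- r1: IF@1 ID@2 stall=0 (-) EX@3 MEM@4 WB@5
I1 ld r2 <- r4: IF@2 ID@3 stall=0 (-) EX@4 MEM@5 WB@6
I2 add r4 <- r3,r5: IF@3 ID@4 stall=1 (RAW on I0.r5 (WB@5)) EX@6 MEM@7 WB@8
I3 mul r3 <- r1,r3: IF@4 ID@6 stall=0 (-) EX@7 MEM@8 WB@9

Answer: 5 6 8 9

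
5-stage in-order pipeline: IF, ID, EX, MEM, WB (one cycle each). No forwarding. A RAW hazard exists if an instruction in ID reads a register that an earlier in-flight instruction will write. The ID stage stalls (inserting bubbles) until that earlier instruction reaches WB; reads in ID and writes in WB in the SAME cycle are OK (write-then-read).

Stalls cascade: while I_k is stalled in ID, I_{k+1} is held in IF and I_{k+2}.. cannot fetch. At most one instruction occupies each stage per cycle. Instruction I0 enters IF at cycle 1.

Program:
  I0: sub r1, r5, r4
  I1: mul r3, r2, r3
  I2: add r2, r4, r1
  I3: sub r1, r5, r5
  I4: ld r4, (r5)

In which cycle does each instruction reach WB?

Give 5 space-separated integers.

Answer: 5 6 8 9 10

Derivation:
I0 sub r1 <- r5,r4: IF@1 ID@2 stall=0 (-) EX@3 MEM@4 WB@5
I1 mul r3 <- r2,r3: IF@2 ID@3 stall=0 (-) EX@4 MEM@5 WB@6
I2 add r2 <- r4,r1: IF@3 ID@4 stall=1 (RAW on I0.r1 (WB@5)) EX@6 MEM@7 WB@8
I3 sub r1 <- r5,r5: IF@4 ID@6 stall=0 (-) EX@7 MEM@8 WB@9
I4 ld r4 <- r5: IF@6 ID@7 stall=0 (-) EX@8 MEM@9 WB@10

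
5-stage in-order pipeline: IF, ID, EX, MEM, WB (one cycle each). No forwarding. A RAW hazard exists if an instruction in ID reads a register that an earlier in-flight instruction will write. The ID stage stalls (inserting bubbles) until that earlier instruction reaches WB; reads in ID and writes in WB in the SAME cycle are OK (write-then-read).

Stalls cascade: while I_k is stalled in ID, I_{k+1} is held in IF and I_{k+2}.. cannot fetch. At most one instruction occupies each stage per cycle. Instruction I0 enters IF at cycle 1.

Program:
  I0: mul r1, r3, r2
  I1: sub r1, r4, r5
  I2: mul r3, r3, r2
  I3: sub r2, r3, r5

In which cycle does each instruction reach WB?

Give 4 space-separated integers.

I0 mul r1 <- r3,r2: IF@1 ID@2 stall=0 (-) EX@3 MEM@4 WB@5
I1 sub r1 <- r4,r5: IF@2 ID@3 stall=0 (-) EX@4 MEM@5 WB@6
I2 mul r3 <- r3,r2: IF@3 ID@4 stall=0 (-) EX@5 MEM@6 WB@7
I3 sub r2 <- r3,r5: IF@4 ID@5 stall=2 (RAW on I2.r3 (WB@7)) EX@8 MEM@9 WB@10

Answer: 5 6 7 10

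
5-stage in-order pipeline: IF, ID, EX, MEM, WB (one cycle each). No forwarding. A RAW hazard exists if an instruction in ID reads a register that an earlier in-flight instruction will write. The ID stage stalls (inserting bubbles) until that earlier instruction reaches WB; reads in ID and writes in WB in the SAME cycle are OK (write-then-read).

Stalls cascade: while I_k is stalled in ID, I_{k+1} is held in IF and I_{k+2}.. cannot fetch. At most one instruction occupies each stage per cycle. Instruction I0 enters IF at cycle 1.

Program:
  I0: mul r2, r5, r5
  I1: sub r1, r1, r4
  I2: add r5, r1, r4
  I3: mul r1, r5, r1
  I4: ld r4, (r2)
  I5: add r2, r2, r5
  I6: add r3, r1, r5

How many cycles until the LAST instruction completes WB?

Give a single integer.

Answer: 15

Derivation:
I0 mul r2 <- r5,r5: IF@1 ID@2 stall=0 (-) EX@3 MEM@4 WB@5
I1 sub r1 <- r1,r4: IF@2 ID@3 stall=0 (-) EX@4 MEM@5 WB@6
I2 add r5 <- r1,r4: IF@3 ID@4 stall=2 (RAW on I1.r1 (WB@6)) EX@7 MEM@8 WB@9
I3 mul r1 <- r5,r1: IF@4 ID@7 stall=2 (RAW on I2.r5 (WB@9)) EX@10 MEM@11 WB@12
I4 ld r4 <- r2: IF@7 ID@10 stall=0 (-) EX@11 MEM@12 WB@13
I5 add r2 <- r2,r5: IF@10 ID@11 stall=0 (-) EX@12 MEM@13 WB@14
I6 add r3 <- r1,r5: IF@11 ID@12 stall=0 (-) EX@13 MEM@14 WB@15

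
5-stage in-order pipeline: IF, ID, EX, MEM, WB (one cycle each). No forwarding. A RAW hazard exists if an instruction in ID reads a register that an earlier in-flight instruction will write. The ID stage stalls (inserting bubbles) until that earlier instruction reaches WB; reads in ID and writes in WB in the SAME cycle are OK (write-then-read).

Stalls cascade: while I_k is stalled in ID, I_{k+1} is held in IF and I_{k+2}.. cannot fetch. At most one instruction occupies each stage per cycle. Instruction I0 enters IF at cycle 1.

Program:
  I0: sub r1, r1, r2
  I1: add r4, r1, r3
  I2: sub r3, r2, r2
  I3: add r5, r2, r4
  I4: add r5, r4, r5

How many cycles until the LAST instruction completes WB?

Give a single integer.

Answer: 14

Derivation:
I0 sub r1 <- r1,r2: IF@1 ID@2 stall=0 (-) EX@3 MEM@4 WB@5
I1 add r4 <- r1,r3: IF@2 ID@3 stall=2 (RAW on I0.r1 (WB@5)) EX@6 MEM@7 WB@8
I2 sub r3 <- r2,r2: IF@3 ID@6 stall=0 (-) EX@7 MEM@8 WB@9
I3 add r5 <- r2,r4: IF@6 ID@7 stall=1 (RAW on I1.r4 (WB@8)) EX@9 MEM@10 WB@11
I4 add r5 <- r4,r5: IF@7 ID@9 stall=2 (RAW on I3.r5 (WB@11)) EX@12 MEM@13 WB@14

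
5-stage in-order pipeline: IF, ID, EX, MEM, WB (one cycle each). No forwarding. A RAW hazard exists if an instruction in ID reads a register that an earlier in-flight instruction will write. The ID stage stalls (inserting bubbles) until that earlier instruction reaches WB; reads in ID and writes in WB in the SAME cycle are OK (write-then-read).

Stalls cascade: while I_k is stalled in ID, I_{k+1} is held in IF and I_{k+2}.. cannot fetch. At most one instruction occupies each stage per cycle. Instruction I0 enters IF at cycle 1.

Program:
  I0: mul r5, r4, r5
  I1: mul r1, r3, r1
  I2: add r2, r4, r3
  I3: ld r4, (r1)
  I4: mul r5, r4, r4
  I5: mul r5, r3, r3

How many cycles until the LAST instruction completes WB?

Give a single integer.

Answer: 13

Derivation:
I0 mul r5 <- r4,r5: IF@1 ID@2 stall=0 (-) EX@3 MEM@4 WB@5
I1 mul r1 <- r3,r1: IF@2 ID@3 stall=0 (-) EX@4 MEM@5 WB@6
I2 add r2 <- r4,r3: IF@3 ID@4 stall=0 (-) EX@5 MEM@6 WB@7
I3 ld r4 <- r1: IF@4 ID@5 stall=1 (RAW on I1.r1 (WB@6)) EX@7 MEM@8 WB@9
I4 mul r5 <- r4,r4: IF@5 ID@7 stall=2 (RAW on I3.r4 (WB@9)) EX@10 MEM@11 WB@12
I5 mul r5 <- r3,r3: IF@7 ID@10 stall=0 (-) EX@11 MEM@12 WB@13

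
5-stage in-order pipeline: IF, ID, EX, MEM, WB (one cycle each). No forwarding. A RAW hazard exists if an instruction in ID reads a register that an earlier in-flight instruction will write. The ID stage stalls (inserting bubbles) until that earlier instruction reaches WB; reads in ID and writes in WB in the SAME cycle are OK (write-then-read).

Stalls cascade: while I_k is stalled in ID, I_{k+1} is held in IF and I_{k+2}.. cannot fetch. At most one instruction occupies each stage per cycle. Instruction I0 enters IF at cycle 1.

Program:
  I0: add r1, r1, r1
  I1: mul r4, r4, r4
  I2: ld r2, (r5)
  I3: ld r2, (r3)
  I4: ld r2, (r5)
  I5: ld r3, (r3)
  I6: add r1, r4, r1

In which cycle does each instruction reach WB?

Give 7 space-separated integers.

Answer: 5 6 7 8 9 10 11

Derivation:
I0 add r1 <- r1,r1: IF@1 ID@2 stall=0 (-) EX@3 MEM@4 WB@5
I1 mul r4 <- r4,r4: IF@2 ID@3 stall=0 (-) EX@4 MEM@5 WB@6
I2 ld r2 <- r5: IF@3 ID@4 stall=0 (-) EX@5 MEM@6 WB@7
I3 ld r2 <- r3: IF@4 ID@5 stall=0 (-) EX@6 MEM@7 WB@8
I4 ld r2 <- r5: IF@5 ID@6 stall=0 (-) EX@7 MEM@8 WB@9
I5 ld r3 <- r3: IF@6 ID@7 stall=0 (-) EX@8 MEM@9 WB@10
I6 add r1 <- r4,r1: IF@7 ID@8 stall=0 (-) EX@9 MEM@10 WB@11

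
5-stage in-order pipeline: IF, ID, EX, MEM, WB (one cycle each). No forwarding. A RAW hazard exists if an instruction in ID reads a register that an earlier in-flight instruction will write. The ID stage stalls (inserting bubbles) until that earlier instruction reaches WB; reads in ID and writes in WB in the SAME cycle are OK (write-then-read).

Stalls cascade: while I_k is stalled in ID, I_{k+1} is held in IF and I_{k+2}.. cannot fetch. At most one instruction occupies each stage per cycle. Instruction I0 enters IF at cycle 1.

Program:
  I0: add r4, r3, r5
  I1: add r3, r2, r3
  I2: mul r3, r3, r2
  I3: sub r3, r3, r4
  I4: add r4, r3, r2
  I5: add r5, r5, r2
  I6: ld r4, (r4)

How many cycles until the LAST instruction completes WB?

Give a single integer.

I0 add r4 <- r3,r5: IF@1 ID@2 stall=0 (-) EX@3 MEM@4 WB@5
I1 add r3 <- r2,r3: IF@2 ID@3 stall=0 (-) EX@4 MEM@5 WB@6
I2 mul r3 <- r3,r2: IF@3 ID@4 stall=2 (RAW on I1.r3 (WB@6)) EX@7 MEM@8 WB@9
I3 sub r3 <- r3,r4: IF@4 ID@7 stall=2 (RAW on I2.r3 (WB@9)) EX@10 MEM@11 WB@12
I4 add r4 <- r3,r2: IF@7 ID@10 stall=2 (RAW on I3.r3 (WB@12)) EX@13 MEM@14 WB@15
I5 add r5 <- r5,r2: IF@10 ID@13 stall=0 (-) EX@14 MEM@15 WB@16
I6 ld r4 <- r4: IF@13 ID@14 stall=1 (RAW on I4.r4 (WB@15)) EX@16 MEM@17 WB@18

Answer: 18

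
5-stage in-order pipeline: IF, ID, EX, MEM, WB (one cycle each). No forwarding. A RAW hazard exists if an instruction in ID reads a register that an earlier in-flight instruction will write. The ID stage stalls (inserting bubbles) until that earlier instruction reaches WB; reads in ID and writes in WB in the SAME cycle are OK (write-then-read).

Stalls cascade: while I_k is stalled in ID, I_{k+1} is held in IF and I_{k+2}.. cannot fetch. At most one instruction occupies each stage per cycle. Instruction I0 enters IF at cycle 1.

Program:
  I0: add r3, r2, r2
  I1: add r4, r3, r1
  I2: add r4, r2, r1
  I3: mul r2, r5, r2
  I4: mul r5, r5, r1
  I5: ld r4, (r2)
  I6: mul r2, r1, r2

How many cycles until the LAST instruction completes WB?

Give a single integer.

I0 add r3 <- r2,r2: IF@1 ID@2 stall=0 (-) EX@3 MEM@4 WB@5
I1 add r4 <- r3,r1: IF@2 ID@3 stall=2 (RAW on I0.r3 (WB@5)) EX@6 MEM@7 WB@8
I2 add r4 <- r2,r1: IF@3 ID@6 stall=0 (-) EX@7 MEM@8 WB@9
I3 mul r2 <- r5,r2: IF@6 ID@7 stall=0 (-) EX@8 MEM@9 WB@10
I4 mul r5 <- r5,r1: IF@7 ID@8 stall=0 (-) EX@9 MEM@10 WB@11
I5 ld r4 <- r2: IF@8 ID@9 stall=1 (RAW on I3.r2 (WB@10)) EX@11 MEM@12 WB@13
I6 mul r2 <- r1,r2: IF@9 ID@11 stall=0 (-) EX@12 MEM@13 WB@14

Answer: 14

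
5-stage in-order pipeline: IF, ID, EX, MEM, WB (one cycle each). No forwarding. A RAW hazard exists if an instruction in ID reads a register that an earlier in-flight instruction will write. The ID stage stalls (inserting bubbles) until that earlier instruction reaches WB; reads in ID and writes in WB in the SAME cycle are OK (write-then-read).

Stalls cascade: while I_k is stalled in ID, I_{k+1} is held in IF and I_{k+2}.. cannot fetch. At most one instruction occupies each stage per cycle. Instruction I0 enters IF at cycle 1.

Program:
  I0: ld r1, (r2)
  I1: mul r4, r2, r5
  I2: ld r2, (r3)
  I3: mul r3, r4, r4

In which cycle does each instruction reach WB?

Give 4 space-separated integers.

Answer: 5 6 7 9

Derivation:
I0 ld r1 <- r2: IF@1 ID@2 stall=0 (-) EX@3 MEM@4 WB@5
I1 mul r4 <- r2,r5: IF@2 ID@3 stall=0 (-) EX@4 MEM@5 WB@6
I2 ld r2 <- r3: IF@3 ID@4 stall=0 (-) EX@5 MEM@6 WB@7
I3 mul r3 <- r4,r4: IF@4 ID@5 stall=1 (RAW on I1.r4 (WB@6)) EX@7 MEM@8 WB@9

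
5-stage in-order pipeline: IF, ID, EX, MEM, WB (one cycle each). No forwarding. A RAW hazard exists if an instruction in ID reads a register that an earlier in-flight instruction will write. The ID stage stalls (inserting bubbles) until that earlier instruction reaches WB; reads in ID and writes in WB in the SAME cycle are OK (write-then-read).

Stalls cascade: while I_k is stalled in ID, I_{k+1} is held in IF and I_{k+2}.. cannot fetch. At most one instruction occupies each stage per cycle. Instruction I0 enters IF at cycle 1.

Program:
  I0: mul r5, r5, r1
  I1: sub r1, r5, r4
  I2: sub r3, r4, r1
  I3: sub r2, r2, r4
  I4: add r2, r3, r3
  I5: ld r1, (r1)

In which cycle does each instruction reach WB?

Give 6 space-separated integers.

Answer: 5 8 11 12 14 15

Derivation:
I0 mul r5 <- r5,r1: IF@1 ID@2 stall=0 (-) EX@3 MEM@4 WB@5
I1 sub r1 <- r5,r4: IF@2 ID@3 stall=2 (RAW on I0.r5 (WB@5)) EX@6 MEM@7 WB@8
I2 sub r3 <- r4,r1: IF@3 ID@6 stall=2 (RAW on I1.r1 (WB@8)) EX@9 MEM@10 WB@11
I3 sub r2 <- r2,r4: IF@6 ID@9 stall=0 (-) EX@10 MEM@11 WB@12
I4 add r2 <- r3,r3: IF@9 ID@10 stall=1 (RAW on I2.r3 (WB@11)) EX@12 MEM@13 WB@14
I5 ld r1 <- r1: IF@10 ID@12 stall=0 (-) EX@13 MEM@14 WB@15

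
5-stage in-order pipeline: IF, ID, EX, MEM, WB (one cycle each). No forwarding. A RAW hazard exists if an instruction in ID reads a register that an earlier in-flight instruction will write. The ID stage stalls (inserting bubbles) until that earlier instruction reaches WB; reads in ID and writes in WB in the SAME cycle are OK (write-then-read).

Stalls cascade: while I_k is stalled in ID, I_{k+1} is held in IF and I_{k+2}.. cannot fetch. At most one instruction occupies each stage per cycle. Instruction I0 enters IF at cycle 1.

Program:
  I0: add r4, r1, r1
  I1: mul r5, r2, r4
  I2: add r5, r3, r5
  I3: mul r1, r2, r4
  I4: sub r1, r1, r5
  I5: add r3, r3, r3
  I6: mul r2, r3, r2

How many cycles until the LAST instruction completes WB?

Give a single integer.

Answer: 19

Derivation:
I0 add r4 <- r1,r1: IF@1 ID@2 stall=0 (-) EX@3 MEM@4 WB@5
I1 mul r5 <- r2,r4: IF@2 ID@3 stall=2 (RAW on I0.r4 (WB@5)) EX@6 MEM@7 WB@8
I2 add r5 <- r3,r5: IF@3 ID@6 stall=2 (RAW on I1.r5 (WB@8)) EX@9 MEM@10 WB@11
I3 mul r1 <- r2,r4: IF@6 ID@9 stall=0 (-) EX@10 MEM@11 WB@12
I4 sub r1 <- r1,r5: IF@9 ID@10 stall=2 (RAW on I3.r1 (WB@12)) EX@13 MEM@14 WB@15
I5 add r3 <- r3,r3: IF@10 ID@13 stall=0 (-) EX@14 MEM@15 WB@16
I6 mul r2 <- r3,r2: IF@13 ID@14 stall=2 (RAW on I5.r3 (WB@16)) EX@17 MEM@18 WB@19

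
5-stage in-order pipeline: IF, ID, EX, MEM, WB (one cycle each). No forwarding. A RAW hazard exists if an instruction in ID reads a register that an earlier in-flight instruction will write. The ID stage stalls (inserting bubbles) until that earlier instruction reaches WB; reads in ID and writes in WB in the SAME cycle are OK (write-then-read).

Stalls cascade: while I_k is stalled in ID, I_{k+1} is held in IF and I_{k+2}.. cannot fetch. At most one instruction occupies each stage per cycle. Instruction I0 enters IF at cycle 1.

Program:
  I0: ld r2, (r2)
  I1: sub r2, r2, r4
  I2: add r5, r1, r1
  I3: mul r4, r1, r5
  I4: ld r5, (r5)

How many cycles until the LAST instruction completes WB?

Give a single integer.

I0 ld r2 <- r2: IF@1 ID@2 stall=0 (-) EX@3 MEM@4 WB@5
I1 sub r2 <- r2,r4: IF@2 ID@3 stall=2 (RAW on I0.r2 (WB@5)) EX@6 MEM@7 WB@8
I2 add r5 <- r1,r1: IF@3 ID@6 stall=0 (-) EX@7 MEM@8 WB@9
I3 mul r4 <- r1,r5: IF@6 ID@7 stall=2 (RAW on I2.r5 (WB@9)) EX@10 MEM@11 WB@12
I4 ld r5 <- r5: IF@7 ID@10 stall=0 (-) EX@11 MEM@12 WB@13

Answer: 13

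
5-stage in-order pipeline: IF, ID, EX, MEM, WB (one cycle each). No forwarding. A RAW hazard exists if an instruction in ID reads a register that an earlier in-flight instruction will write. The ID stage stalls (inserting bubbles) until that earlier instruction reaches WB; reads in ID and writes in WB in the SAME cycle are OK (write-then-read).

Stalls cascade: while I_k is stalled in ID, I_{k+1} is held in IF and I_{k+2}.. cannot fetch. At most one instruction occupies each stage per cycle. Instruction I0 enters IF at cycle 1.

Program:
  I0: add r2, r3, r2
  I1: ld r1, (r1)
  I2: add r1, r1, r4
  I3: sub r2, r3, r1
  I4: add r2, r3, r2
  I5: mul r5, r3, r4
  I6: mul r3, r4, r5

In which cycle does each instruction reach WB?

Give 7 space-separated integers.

I0 add r2 <- r3,r2: IF@1 ID@2 stall=0 (-) EX@3 MEM@4 WB@5
I1 ld r1 <- r1: IF@2 ID@3 stall=0 (-) EX@4 MEM@5 WB@6
I2 add r1 <- r1,r4: IF@3 ID@4 stall=2 (RAW on I1.r1 (WB@6)) EX@7 MEM@8 WB@9
I3 sub r2 <- r3,r1: IF@4 ID@7 stall=2 (RAW on I2.r1 (WB@9)) EX@10 MEM@11 WB@12
I4 add r2 <- r3,r2: IF@7 ID@10 stall=2 (RAW on I3.r2 (WB@12)) EX@13 MEM@14 WB@15
I5 mul r5 <- r3,r4: IF@10 ID@13 stall=0 (-) EX@14 MEM@15 WB@16
I6 mul r3 <- r4,r5: IF@13 ID@14 stall=2 (RAW on I5.r5 (WB@16)) EX@17 MEM@18 WB@19

Answer: 5 6 9 12 15 16 19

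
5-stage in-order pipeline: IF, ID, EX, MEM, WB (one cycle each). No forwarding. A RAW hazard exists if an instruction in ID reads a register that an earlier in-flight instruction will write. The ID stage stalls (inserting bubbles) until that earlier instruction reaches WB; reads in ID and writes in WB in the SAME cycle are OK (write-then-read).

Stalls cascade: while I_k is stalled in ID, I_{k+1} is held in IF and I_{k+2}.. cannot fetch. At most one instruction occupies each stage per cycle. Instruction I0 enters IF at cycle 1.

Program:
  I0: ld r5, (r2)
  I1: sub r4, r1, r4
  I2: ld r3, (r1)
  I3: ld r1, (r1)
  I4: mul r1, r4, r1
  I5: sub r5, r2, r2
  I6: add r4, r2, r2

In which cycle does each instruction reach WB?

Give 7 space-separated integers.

I0 ld r5 <- r2: IF@1 ID@2 stall=0 (-) EX@3 MEM@4 WB@5
I1 sub r4 <- r1,r4: IF@2 ID@3 stall=0 (-) EX@4 MEM@5 WB@6
I2 ld r3 <- r1: IF@3 ID@4 stall=0 (-) EX@5 MEM@6 WB@7
I3 ld r1 <- r1: IF@4 ID@5 stall=0 (-) EX@6 MEM@7 WB@8
I4 mul r1 <- r4,r1: IF@5 ID@6 stall=2 (RAW on I3.r1 (WB@8)) EX@9 MEM@10 WB@11
I5 sub r5 <- r2,r2: IF@6 ID@9 stall=0 (-) EX@10 MEM@11 WB@12
I6 add r4 <- r2,r2: IF@9 ID@10 stall=0 (-) EX@11 MEM@12 WB@13

Answer: 5 6 7 8 11 12 13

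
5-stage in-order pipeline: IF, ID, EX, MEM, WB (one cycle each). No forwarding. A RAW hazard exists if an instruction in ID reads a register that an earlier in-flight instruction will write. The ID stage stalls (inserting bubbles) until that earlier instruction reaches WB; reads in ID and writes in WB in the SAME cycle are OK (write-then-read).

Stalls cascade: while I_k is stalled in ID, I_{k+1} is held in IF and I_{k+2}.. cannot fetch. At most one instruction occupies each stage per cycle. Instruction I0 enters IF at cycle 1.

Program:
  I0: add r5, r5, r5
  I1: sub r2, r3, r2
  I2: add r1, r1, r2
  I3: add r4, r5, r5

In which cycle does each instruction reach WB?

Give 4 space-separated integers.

I0 add r5 <- r5,r5: IF@1 ID@2 stall=0 (-) EX@3 MEM@4 WB@5
I1 sub r2 <- r3,r2: IF@2 ID@3 stall=0 (-) EX@4 MEM@5 WB@6
I2 add r1 <- r1,r2: IF@3 ID@4 stall=2 (RAW on I1.r2 (WB@6)) EX@7 MEM@8 WB@9
I3 add r4 <- r5,r5: IF@4 ID@7 stall=0 (-) EX@8 MEM@9 WB@10

Answer: 5 6 9 10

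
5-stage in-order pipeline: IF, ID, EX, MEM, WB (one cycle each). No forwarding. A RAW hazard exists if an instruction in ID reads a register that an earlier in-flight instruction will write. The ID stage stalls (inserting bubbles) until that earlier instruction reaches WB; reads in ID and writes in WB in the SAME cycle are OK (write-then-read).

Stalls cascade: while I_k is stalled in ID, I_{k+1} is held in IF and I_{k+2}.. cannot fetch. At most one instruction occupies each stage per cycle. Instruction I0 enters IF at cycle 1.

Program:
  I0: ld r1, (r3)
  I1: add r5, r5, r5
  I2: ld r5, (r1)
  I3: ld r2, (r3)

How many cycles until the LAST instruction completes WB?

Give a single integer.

Answer: 9

Derivation:
I0 ld r1 <- r3: IF@1 ID@2 stall=0 (-) EX@3 MEM@4 WB@5
I1 add r5 <- r5,r5: IF@2 ID@3 stall=0 (-) EX@4 MEM@5 WB@6
I2 ld r5 <- r1: IF@3 ID@4 stall=1 (RAW on I0.r1 (WB@5)) EX@6 MEM@7 WB@8
I3 ld r2 <- r3: IF@4 ID@6 stall=0 (-) EX@7 MEM@8 WB@9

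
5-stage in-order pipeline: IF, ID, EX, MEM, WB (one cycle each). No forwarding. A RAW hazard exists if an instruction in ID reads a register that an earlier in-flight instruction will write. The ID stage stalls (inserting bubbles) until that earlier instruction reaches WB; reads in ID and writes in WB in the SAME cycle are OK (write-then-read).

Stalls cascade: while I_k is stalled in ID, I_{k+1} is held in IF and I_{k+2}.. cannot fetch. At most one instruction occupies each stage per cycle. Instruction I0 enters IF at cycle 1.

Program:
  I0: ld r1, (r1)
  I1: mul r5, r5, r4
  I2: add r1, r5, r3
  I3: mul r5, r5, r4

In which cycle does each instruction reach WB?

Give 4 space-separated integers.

I0 ld r1 <- r1: IF@1 ID@2 stall=0 (-) EX@3 MEM@4 WB@5
I1 mul r5 <- r5,r4: IF@2 ID@3 stall=0 (-) EX@4 MEM@5 WB@6
I2 add r1 <- r5,r3: IF@3 ID@4 stall=2 (RAW on I1.r5 (WB@6)) EX@7 MEM@8 WB@9
I3 mul r5 <- r5,r4: IF@4 ID@7 stall=0 (-) EX@8 MEM@9 WB@10

Answer: 5 6 9 10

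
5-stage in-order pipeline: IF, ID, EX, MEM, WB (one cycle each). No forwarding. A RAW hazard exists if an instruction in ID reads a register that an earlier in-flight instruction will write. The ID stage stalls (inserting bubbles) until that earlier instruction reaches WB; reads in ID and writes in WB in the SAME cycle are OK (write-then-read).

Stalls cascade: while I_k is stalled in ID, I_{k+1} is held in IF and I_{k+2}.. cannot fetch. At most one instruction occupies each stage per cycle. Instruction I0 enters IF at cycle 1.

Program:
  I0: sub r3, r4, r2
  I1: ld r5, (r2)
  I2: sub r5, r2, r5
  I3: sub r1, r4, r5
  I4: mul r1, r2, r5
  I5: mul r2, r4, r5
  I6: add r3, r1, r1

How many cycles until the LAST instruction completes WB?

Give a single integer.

Answer: 16

Derivation:
I0 sub r3 <- r4,r2: IF@1 ID@2 stall=0 (-) EX@3 MEM@4 WB@5
I1 ld r5 <- r2: IF@2 ID@3 stall=0 (-) EX@4 MEM@5 WB@6
I2 sub r5 <- r2,r5: IF@3 ID@4 stall=2 (RAW on I1.r5 (WB@6)) EX@7 MEM@8 WB@9
I3 sub r1 <- r4,r5: IF@4 ID@7 stall=2 (RAW on I2.r5 (WB@9)) EX@10 MEM@11 WB@12
I4 mul r1 <- r2,r5: IF@7 ID@10 stall=0 (-) EX@11 MEM@12 WB@13
I5 mul r2 <- r4,r5: IF@10 ID@11 stall=0 (-) EX@12 MEM@13 WB@14
I6 add r3 <- r1,r1: IF@11 ID@12 stall=1 (RAW on I4.r1 (WB@13)) EX@14 MEM@15 WB@16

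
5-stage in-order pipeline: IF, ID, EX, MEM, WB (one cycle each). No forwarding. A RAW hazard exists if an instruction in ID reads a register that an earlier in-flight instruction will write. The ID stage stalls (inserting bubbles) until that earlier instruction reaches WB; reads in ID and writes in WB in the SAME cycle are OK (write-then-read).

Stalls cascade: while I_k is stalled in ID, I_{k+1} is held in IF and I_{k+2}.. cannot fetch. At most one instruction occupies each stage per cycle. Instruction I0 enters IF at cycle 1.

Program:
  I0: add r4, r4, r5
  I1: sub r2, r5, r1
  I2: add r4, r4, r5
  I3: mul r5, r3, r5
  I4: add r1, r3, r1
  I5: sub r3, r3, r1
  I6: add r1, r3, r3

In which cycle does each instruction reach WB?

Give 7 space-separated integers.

I0 add r4 <- r4,r5: IF@1 ID@2 stall=0 (-) EX@3 MEM@4 WB@5
I1 sub r2 <- r5,r1: IF@2 ID@3 stall=0 (-) EX@4 MEM@5 WB@6
I2 add r4 <- r4,r5: IF@3 ID@4 stall=1 (RAW on I0.r4 (WB@5)) EX@6 MEM@7 WB@8
I3 mul r5 <- r3,r5: IF@4 ID@6 stall=0 (-) EX@7 MEM@8 WB@9
I4 add r1 <- r3,r1: IF@6 ID@7 stall=0 (-) EX@8 MEM@9 WB@10
I5 sub r3 <- r3,r1: IF@7 ID@8 stall=2 (RAW on I4.r1 (WB@10)) EX@11 MEM@12 WB@13
I6 add r1 <- r3,r3: IF@8 ID@11 stall=2 (RAW on I5.r3 (WB@13)) EX@14 MEM@15 WB@16

Answer: 5 6 8 9 10 13 16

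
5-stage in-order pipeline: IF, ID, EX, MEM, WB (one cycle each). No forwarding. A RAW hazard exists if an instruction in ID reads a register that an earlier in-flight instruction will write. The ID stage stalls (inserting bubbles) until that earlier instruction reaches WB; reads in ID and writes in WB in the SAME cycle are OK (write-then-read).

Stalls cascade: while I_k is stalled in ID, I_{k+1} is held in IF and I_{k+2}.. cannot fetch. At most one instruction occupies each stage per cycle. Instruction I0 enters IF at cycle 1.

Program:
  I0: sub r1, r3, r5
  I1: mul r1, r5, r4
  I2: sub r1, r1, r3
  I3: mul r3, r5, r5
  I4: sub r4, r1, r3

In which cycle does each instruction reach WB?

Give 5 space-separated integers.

Answer: 5 6 9 10 13

Derivation:
I0 sub r1 <- r3,r5: IF@1 ID@2 stall=0 (-) EX@3 MEM@4 WB@5
I1 mul r1 <- r5,r4: IF@2 ID@3 stall=0 (-) EX@4 MEM@5 WB@6
I2 sub r1 <- r1,r3: IF@3 ID@4 stall=2 (RAW on I1.r1 (WB@6)) EX@7 MEM@8 WB@9
I3 mul r3 <- r5,r5: IF@4 ID@7 stall=0 (-) EX@8 MEM@9 WB@10
I4 sub r4 <- r1,r3: IF@7 ID@8 stall=2 (RAW on I3.r3 (WB@10)) EX@11 MEM@12 WB@13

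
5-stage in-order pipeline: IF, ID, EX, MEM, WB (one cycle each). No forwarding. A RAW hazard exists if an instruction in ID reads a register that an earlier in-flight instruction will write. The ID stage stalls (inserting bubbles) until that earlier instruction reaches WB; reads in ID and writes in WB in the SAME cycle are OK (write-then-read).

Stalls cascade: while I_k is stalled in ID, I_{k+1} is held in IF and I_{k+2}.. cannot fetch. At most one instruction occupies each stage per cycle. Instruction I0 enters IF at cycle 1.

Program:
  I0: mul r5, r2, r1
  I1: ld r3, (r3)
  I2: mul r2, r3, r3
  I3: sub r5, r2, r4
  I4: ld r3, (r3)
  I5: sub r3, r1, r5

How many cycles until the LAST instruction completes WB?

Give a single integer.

I0 mul r5 <- r2,r1: IF@1 ID@2 stall=0 (-) EX@3 MEM@4 WB@5
I1 ld r3 <- r3: IF@2 ID@3 stall=0 (-) EX@4 MEM@5 WB@6
I2 mul r2 <- r3,r3: IF@3 ID@4 stall=2 (RAW on I1.r3 (WB@6)) EX@7 MEM@8 WB@9
I3 sub r5 <- r2,r4: IF@4 ID@7 stall=2 (RAW on I2.r2 (WB@9)) EX@10 MEM@11 WB@12
I4 ld r3 <- r3: IF@7 ID@10 stall=0 (-) EX@11 MEM@12 WB@13
I5 sub r3 <- r1,r5: IF@10 ID@11 stall=1 (RAW on I3.r5 (WB@12)) EX@13 MEM@14 WB@15

Answer: 15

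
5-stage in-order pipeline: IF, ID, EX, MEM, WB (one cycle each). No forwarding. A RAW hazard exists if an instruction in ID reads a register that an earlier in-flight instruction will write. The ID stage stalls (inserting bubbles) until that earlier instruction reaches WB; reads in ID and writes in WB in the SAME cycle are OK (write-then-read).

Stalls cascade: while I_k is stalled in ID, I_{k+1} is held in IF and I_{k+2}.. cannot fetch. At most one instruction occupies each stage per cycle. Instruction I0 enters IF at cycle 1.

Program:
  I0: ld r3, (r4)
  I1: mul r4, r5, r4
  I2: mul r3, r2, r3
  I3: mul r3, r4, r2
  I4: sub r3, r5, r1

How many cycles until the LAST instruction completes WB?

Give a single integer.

Answer: 10

Derivation:
I0 ld r3 <- r4: IF@1 ID@2 stall=0 (-) EX@3 MEM@4 WB@5
I1 mul r4 <- r5,r4: IF@2 ID@3 stall=0 (-) EX@4 MEM@5 WB@6
I2 mul r3 <- r2,r3: IF@3 ID@4 stall=1 (RAW on I0.r3 (WB@5)) EX@6 MEM@7 WB@8
I3 mul r3 <- r4,r2: IF@4 ID@6 stall=0 (-) EX@7 MEM@8 WB@9
I4 sub r3 <- r5,r1: IF@6 ID@7 stall=0 (-) EX@8 MEM@9 WB@10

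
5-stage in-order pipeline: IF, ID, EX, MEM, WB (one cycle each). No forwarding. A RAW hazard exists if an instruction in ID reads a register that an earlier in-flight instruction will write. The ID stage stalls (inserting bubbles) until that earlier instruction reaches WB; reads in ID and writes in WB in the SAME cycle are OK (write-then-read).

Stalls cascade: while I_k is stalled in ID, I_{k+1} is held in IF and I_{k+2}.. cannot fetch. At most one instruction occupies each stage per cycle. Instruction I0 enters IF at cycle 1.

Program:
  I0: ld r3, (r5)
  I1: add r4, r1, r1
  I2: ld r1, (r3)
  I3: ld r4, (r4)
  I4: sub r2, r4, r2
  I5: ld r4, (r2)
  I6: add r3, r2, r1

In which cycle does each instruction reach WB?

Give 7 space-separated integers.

I0 ld r3 <- r5: IF@1 ID@2 stall=0 (-) EX@3 MEM@4 WB@5
I1 add r4 <- r1,r1: IF@2 ID@3 stall=0 (-) EX@4 MEM@5 WB@6
I2 ld r1 <- r3: IF@3 ID@4 stall=1 (RAW on I0.r3 (WB@5)) EX@6 MEM@7 WB@8
I3 ld r4 <- r4: IF@4 ID@6 stall=0 (-) EX@7 MEM@8 WB@9
I4 sub r2 <- r4,r2: IF@6 ID@7 stall=2 (RAW on I3.r4 (WB@9)) EX@10 MEM@11 WB@12
I5 ld r4 <- r2: IF@7 ID@10 stall=2 (RAW on I4.r2 (WB@12)) EX@13 MEM@14 WB@15
I6 add r3 <- r2,r1: IF@10 ID@13 stall=0 (-) EX@14 MEM@15 WB@16

Answer: 5 6 8 9 12 15 16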